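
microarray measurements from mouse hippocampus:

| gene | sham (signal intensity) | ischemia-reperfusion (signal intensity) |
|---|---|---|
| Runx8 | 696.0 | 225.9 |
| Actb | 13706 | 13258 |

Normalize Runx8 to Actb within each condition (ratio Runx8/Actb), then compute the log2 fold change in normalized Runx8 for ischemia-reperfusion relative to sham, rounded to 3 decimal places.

Runx8/Actb (sham) = 696.0 / 13706 = 0.050781
Runx8/Actb (ischemia-reperfusion) = 225.9 / 13258 = 0.017039
Fold change = 0.017039 / 0.050781 = 0.3355
log2(0.3355) = -1.5755

-1.575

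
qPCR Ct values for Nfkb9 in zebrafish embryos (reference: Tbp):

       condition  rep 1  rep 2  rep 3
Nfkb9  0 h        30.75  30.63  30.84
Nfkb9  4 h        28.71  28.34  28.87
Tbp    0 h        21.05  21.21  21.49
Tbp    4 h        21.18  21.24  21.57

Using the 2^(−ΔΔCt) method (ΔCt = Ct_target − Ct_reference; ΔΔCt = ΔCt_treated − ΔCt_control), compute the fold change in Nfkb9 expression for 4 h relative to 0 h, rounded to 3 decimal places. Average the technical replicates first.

Mean Ct: Nfkb9 0 h 30.740; Nfkb9 4 h 28.640; Tbp 0 h 21.250; Tbp 4 h 21.330
ΔCt(0 h) = 30.740 − 21.250 = 9.490
ΔCt(4 h) = 28.640 − 21.330 = 7.310
ΔΔCt = 7.310 − 9.490 = -2.180
Fold change = 2^(−(-2.180)) = 2^2.180 = 4.5315

4.532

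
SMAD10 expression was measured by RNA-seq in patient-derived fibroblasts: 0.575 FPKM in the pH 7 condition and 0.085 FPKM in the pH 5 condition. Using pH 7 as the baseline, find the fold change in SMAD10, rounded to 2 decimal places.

0.15

Fold change = 0.085 / 0.575 = 0.148
SMAD10 is downregulated.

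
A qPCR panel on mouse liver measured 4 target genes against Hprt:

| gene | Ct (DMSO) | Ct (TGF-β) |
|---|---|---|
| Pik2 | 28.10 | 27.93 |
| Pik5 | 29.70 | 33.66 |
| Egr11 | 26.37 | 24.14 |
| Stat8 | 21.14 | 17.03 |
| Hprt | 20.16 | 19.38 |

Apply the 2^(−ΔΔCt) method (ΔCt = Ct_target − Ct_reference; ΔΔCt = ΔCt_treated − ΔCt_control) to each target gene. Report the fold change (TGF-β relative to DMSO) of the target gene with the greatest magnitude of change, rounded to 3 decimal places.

Pik2: ΔΔCt = (27.93−19.38) − (28.10−20.16) = 8.55 − 7.94 = 0.61; fold change = 2^-0.61 = 0.655
Pik5: ΔΔCt = (33.66−19.38) − (29.70−20.16) = 14.28 − 9.54 = 4.74; fold change = 2^-4.74 = 0.037
Egr11: ΔΔCt = (24.14−19.38) − (26.37−20.16) = 4.76 − 6.21 = -1.45; fold change = 2^1.45 = 2.732
Stat8: ΔΔCt = (17.03−19.38) − (21.14−20.16) = -2.35 − 0.98 = -3.33; fold change = 2^3.33 = 10.056
Pik5 has the largest |ΔΔCt| = 4.74.

0.037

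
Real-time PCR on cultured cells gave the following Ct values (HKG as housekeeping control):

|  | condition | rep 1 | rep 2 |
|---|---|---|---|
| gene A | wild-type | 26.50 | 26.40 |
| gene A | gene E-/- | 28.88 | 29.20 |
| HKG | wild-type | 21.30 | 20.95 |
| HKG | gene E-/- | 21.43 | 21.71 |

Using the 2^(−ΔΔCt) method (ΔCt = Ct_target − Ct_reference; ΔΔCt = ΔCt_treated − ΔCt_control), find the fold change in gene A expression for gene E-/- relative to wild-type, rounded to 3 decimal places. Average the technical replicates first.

0.226

Mean Ct: gene A wild-type 26.450; gene A gene E-/- 29.040; HKG wild-type 21.125; HKG gene E-/- 21.570
ΔCt(wild-type) = 26.450 − 21.125 = 5.325
ΔCt(gene E-/-) = 29.040 − 21.570 = 7.470
ΔΔCt = 7.470 − 5.325 = 2.145
Fold change = 2^(−2.145) = 0.2261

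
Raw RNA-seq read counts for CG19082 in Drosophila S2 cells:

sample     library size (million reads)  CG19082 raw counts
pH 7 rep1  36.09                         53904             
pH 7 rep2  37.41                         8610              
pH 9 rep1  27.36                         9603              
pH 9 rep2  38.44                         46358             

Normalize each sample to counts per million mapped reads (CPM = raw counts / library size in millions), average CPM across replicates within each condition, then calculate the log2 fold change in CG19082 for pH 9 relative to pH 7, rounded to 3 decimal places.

-0.147

CPM(pH 7 rep1) = 53904 / 36.09 = 1493.5993
CPM(pH 7 rep2) = 8610 / 37.41 = 230.1524
CPM(pH 9 rep1) = 9603 / 27.36 = 350.9868
CPM(pH 9 rep2) = 46358 / 38.44 = 1205.9834
mean CPM(pH 7) = 861.8759; mean CPM(pH 9) = 778.4851
Fold change = 778.4851 / 861.8759 = 0.90325
log2(0.90325) = -0.1468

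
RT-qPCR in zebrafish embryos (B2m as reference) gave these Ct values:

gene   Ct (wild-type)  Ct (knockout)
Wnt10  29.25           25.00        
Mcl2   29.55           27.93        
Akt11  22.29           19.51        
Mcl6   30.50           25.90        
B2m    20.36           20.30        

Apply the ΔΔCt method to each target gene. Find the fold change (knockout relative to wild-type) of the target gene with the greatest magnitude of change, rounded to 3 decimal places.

23.264

Wnt10: ΔΔCt = (25.00−20.30) − (29.25−20.36) = 4.70 − 8.89 = -4.19; fold change = 2^4.19 = 18.252
Mcl2: ΔΔCt = (27.93−20.30) − (29.55−20.36) = 7.63 − 9.19 = -1.56; fold change = 2^1.56 = 2.949
Akt11: ΔΔCt = (19.51−20.30) − (22.29−20.36) = -0.79 − 1.93 = -2.72; fold change = 2^2.72 = 6.589
Mcl6: ΔΔCt = (25.90−20.30) − (30.50−20.36) = 5.60 − 10.14 = -4.54; fold change = 2^4.54 = 23.264
Mcl6 has the largest |ΔΔCt| = 4.54.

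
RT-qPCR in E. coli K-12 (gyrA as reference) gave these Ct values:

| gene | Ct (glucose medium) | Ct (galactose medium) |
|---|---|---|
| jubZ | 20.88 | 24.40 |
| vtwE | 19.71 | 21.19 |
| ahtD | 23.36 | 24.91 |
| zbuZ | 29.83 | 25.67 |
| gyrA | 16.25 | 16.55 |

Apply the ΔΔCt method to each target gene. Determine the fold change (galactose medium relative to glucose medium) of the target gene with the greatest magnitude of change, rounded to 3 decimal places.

22.009

jubZ: ΔΔCt = (24.40−16.55) − (20.88−16.25) = 7.85 − 4.63 = 3.22; fold change = 2^-3.22 = 0.107
vtwE: ΔΔCt = (21.19−16.55) − (19.71−16.25) = 4.64 − 3.46 = 1.18; fold change = 2^-1.18 = 0.441
ahtD: ΔΔCt = (24.91−16.55) − (23.36−16.25) = 8.36 − 7.11 = 1.25; fold change = 2^-1.25 = 0.420
zbuZ: ΔΔCt = (25.67−16.55) − (29.83−16.25) = 9.12 − 13.58 = -4.46; fold change = 2^4.46 = 22.009
zbuZ has the largest |ΔΔCt| = 4.46.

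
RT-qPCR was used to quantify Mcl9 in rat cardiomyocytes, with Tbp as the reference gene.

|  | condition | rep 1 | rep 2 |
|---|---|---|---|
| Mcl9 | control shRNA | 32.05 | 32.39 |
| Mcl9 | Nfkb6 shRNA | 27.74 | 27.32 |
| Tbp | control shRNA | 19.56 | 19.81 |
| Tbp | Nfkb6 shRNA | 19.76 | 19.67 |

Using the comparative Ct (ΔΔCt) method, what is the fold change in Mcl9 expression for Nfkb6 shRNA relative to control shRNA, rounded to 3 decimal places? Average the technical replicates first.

26.355

Mean Ct: Mcl9 control shRNA 32.220; Mcl9 Nfkb6 shRNA 27.530; Tbp control shRNA 19.685; Tbp Nfkb6 shRNA 19.715
ΔCt(control shRNA) = 32.220 − 19.685 = 12.535
ΔCt(Nfkb6 shRNA) = 27.530 − 19.715 = 7.815
ΔΔCt = 7.815 − 12.535 = -4.720
Fold change = 2^(−(-4.720)) = 2^4.720 = 26.3549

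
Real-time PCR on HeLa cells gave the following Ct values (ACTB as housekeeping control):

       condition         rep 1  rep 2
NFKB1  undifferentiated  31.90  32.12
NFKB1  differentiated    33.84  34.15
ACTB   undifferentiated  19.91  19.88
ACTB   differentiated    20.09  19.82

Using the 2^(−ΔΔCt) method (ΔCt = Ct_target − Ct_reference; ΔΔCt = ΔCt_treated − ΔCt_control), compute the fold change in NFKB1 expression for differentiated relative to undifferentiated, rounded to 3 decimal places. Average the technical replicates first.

0.263

Mean Ct: NFKB1 undifferentiated 32.010; NFKB1 differentiated 33.995; ACTB undifferentiated 19.895; ACTB differentiated 19.955
ΔCt(undifferentiated) = 32.010 − 19.895 = 12.115
ΔCt(differentiated) = 33.995 − 19.955 = 14.040
ΔΔCt = 14.040 − 12.115 = 1.925
Fold change = 2^(−1.925) = 0.2633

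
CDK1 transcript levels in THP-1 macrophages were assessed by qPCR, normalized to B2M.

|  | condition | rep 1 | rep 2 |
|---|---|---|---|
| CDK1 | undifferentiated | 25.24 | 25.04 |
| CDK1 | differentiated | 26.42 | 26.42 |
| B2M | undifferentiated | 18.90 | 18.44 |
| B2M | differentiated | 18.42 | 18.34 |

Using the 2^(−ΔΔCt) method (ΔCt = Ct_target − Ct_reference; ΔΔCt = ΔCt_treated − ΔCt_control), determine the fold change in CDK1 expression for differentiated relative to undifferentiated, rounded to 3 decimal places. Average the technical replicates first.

0.337

Mean Ct: CDK1 undifferentiated 25.140; CDK1 differentiated 26.420; B2M undifferentiated 18.670; B2M differentiated 18.380
ΔCt(undifferentiated) = 25.140 − 18.670 = 6.470
ΔCt(differentiated) = 26.420 − 18.380 = 8.040
ΔΔCt = 8.040 − 6.470 = 1.570
Fold change = 2^(−1.570) = 0.3368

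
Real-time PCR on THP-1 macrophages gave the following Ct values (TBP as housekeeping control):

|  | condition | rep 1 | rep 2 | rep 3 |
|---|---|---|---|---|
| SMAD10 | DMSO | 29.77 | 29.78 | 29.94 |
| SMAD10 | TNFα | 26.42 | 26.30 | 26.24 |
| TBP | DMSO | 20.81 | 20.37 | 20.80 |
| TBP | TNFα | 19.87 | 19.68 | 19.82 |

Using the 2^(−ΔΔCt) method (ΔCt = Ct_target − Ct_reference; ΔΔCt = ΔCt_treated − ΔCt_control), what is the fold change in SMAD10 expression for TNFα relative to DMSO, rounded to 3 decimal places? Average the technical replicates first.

Mean Ct: SMAD10 DMSO 29.830; SMAD10 TNFα 26.320; TBP DMSO 20.660; TBP TNFα 19.790
ΔCt(DMSO) = 29.830 − 20.660 = 9.170
ΔCt(TNFα) = 26.320 − 19.790 = 6.530
ΔΔCt = 6.530 − 9.170 = -2.640
Fold change = 2^(−(-2.640)) = 2^2.640 = 6.2333

6.233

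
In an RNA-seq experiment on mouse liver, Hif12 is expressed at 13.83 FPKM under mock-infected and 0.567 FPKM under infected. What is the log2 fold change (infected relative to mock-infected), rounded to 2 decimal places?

-4.61

Fold change = 0.567 / 13.83 = 0.0410
log2(0.0410) = -4.608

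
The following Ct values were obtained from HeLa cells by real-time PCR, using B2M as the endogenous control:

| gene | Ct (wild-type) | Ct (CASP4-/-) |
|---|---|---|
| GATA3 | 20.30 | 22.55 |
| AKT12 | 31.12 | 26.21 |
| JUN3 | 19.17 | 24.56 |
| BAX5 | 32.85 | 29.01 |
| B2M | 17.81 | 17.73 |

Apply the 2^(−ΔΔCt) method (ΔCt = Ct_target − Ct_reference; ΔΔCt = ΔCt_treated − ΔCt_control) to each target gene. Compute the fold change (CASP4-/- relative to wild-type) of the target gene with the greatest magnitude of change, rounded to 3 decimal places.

GATA3: ΔΔCt = (22.55−17.73) − (20.30−17.81) = 4.82 − 2.49 = 2.33; fold change = 2^-2.33 = 0.199
AKT12: ΔΔCt = (26.21−17.73) − (31.12−17.81) = 8.48 − 13.31 = -4.83; fold change = 2^4.83 = 28.443
JUN3: ΔΔCt = (24.56−17.73) − (19.17−17.81) = 6.83 − 1.36 = 5.47; fold change = 2^-5.47 = 0.023
BAX5: ΔΔCt = (29.01−17.73) − (32.85−17.81) = 11.28 − 15.04 = -3.76; fold change = 2^3.76 = 13.548
JUN3 has the largest |ΔΔCt| = 5.47.

0.023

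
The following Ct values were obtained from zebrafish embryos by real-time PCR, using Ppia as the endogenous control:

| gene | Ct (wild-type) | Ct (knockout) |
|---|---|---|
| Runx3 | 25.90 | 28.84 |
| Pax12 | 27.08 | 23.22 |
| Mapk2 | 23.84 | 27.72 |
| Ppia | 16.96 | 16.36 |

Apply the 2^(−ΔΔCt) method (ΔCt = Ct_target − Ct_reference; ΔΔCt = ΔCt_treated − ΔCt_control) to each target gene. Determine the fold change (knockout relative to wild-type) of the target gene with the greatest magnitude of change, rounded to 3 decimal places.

Runx3: ΔΔCt = (28.84−16.36) − (25.90−16.96) = 12.48 − 8.94 = 3.54; fold change = 2^-3.54 = 0.086
Pax12: ΔΔCt = (23.22−16.36) − (27.08−16.96) = 6.86 − 10.12 = -3.26; fold change = 2^3.26 = 9.580
Mapk2: ΔΔCt = (27.72−16.36) − (23.84−16.96) = 11.36 − 6.88 = 4.48; fold change = 2^-4.48 = 0.045
Mapk2 has the largest |ΔΔCt| = 4.48.

0.045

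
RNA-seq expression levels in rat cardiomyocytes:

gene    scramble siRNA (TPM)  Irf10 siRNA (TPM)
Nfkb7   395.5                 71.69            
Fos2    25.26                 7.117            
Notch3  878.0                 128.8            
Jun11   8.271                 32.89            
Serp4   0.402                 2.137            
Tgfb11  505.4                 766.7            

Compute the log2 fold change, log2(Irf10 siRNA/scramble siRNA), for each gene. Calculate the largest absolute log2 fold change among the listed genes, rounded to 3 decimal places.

log2(71.69/395.5) = -2.464  (Nfkb7)
log2(7.117/25.26) = -1.828  (Fos2)
log2(128.8/878.0) = -2.769  (Notch3)
log2(32.89/8.271) = 1.992  (Jun11)
log2(2.137/0.402) = 2.410  (Serp4)
log2(766.7/505.4) = 0.601  (Tgfb11)
The largest magnitude belongs to Notch3.

2.769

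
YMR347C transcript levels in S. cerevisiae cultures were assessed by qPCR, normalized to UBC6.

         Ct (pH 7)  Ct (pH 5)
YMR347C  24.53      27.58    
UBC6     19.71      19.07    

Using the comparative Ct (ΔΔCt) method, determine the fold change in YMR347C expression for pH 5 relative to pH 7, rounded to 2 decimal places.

0.08

ΔCt(pH 7) = 24.530 − 19.710 = 4.820
ΔCt(pH 5) = 27.580 − 19.070 = 8.510
ΔΔCt = 8.510 − 4.820 = 3.690
Fold change = 2^(−3.690) = 0.077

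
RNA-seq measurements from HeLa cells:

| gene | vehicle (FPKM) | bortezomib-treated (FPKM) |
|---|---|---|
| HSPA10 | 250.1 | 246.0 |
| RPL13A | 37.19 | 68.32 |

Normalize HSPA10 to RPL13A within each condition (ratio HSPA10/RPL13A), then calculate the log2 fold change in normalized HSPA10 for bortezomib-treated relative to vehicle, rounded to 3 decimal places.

-0.901

HSPA10/RPL13A (vehicle) = 250.1 / 37.19 = 6.7249
HSPA10/RPL13A (bortezomib-treated) = 246.0 / 68.32 = 3.6007
Fold change = 3.6007 / 6.7249 = 0.5354
log2(0.5354) = -0.9012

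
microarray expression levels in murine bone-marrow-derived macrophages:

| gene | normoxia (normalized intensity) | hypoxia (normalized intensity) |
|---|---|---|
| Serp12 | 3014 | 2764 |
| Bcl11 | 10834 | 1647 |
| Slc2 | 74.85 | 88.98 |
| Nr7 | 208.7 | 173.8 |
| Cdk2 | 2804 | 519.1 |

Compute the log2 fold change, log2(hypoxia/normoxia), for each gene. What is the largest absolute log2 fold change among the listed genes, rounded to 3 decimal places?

log2(2764/3014) = -0.125  (Serp12)
log2(1647/10834) = -2.718  (Bcl11)
log2(88.98/74.85) = 0.249  (Slc2)
log2(173.8/208.7) = -0.264  (Nr7)
log2(519.1/2804) = -2.433  (Cdk2)
The largest magnitude belongs to Bcl11.

2.718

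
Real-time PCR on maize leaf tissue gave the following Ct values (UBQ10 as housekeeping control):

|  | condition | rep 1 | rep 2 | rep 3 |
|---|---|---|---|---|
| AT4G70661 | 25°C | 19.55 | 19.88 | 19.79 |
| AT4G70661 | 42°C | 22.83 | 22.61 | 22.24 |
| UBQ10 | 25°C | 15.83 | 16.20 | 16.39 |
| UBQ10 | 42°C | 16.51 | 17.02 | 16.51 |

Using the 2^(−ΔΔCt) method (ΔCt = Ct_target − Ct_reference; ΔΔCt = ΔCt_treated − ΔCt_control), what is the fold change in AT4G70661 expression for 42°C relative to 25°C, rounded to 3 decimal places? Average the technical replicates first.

0.206

Mean Ct: AT4G70661 25°C 19.740; AT4G70661 42°C 22.560; UBQ10 25°C 16.140; UBQ10 42°C 16.680
ΔCt(25°C) = 19.740 − 16.140 = 3.600
ΔCt(42°C) = 22.560 − 16.680 = 5.880
ΔΔCt = 5.880 − 3.600 = 2.280
Fold change = 2^(−2.280) = 0.2059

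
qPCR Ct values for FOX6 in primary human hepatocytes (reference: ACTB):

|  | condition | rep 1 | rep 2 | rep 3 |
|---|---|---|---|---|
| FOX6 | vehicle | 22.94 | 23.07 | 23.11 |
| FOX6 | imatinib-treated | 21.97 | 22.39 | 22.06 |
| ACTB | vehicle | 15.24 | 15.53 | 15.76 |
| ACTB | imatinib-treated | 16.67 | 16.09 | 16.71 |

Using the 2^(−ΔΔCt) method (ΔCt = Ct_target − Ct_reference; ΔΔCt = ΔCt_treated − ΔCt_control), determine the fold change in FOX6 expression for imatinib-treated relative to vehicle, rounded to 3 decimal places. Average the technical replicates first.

3.681

Mean Ct: FOX6 vehicle 23.040; FOX6 imatinib-treated 22.140; ACTB vehicle 15.510; ACTB imatinib-treated 16.490
ΔCt(vehicle) = 23.040 − 15.510 = 7.530
ΔCt(imatinib-treated) = 22.140 − 16.490 = 5.650
ΔΔCt = 5.650 − 7.530 = -1.880
Fold change = 2^(−(-1.880)) = 2^1.880 = 3.6808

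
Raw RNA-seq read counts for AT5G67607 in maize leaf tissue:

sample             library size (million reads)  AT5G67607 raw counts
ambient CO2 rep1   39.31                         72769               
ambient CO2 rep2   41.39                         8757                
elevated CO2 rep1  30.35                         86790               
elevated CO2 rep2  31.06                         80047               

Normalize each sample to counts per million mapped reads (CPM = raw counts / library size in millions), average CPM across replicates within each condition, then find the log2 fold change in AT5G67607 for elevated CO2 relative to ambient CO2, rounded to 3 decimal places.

1.398

CPM(ambient CO2 rep1) = 72769 / 39.31 = 1851.1575
CPM(ambient CO2 rep2) = 8757 / 41.39 = 211.5728
CPM(elevated CO2 rep1) = 86790 / 30.35 = 2859.6376
CPM(elevated CO2 rep2) = 80047 / 31.06 = 2577.1732
mean CPM(ambient CO2) = 1031.3652; mean CPM(elevated CO2) = 2718.4054
Fold change = 2718.4054 / 1031.3652 = 2.63574
log2(2.63574) = 1.3982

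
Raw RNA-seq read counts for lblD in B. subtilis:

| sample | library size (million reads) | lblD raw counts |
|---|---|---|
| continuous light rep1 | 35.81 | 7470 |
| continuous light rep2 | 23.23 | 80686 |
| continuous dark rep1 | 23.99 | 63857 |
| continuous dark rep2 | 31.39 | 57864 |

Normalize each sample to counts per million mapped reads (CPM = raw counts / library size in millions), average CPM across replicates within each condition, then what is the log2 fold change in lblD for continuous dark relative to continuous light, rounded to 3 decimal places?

0.291

CPM(continuous light rep1) = 7470 / 35.81 = 208.6009
CPM(continuous light rep2) = 80686 / 23.23 = 3473.3534
CPM(continuous dark rep1) = 63857 / 23.99 = 2661.8174
CPM(continuous dark rep2) = 57864 / 31.39 = 1843.3896
mean CPM(continuous light) = 1840.9772; mean CPM(continuous dark) = 2252.6035
Fold change = 2252.6035 / 1840.9772 = 1.22359
log2(1.22359) = 0.2911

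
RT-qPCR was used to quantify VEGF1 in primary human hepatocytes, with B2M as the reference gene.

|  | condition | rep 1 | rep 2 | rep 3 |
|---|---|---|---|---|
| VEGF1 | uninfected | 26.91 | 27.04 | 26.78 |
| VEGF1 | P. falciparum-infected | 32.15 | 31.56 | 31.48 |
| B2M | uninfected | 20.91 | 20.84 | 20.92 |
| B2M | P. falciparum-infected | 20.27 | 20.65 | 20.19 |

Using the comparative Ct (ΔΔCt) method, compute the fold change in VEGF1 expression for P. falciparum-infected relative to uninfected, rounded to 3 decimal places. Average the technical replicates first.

Mean Ct: VEGF1 uninfected 26.910; VEGF1 P. falciparum-infected 31.730; B2M uninfected 20.890; B2M P. falciparum-infected 20.370
ΔCt(uninfected) = 26.910 − 20.890 = 6.020
ΔCt(P. falciparum-infected) = 31.730 − 20.370 = 11.360
ΔΔCt = 11.360 − 6.020 = 5.340
Fold change = 2^(−5.340) = 0.0247

0.025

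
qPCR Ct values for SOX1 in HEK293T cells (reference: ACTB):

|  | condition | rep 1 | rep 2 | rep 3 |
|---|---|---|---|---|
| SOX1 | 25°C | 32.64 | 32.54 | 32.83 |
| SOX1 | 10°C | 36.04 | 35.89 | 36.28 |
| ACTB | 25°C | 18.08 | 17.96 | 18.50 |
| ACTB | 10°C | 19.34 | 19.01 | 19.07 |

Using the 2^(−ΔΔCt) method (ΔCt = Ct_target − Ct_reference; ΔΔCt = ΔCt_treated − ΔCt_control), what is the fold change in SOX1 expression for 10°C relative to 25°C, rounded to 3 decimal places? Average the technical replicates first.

Mean Ct: SOX1 25°C 32.670; SOX1 10°C 36.070; ACTB 25°C 18.180; ACTB 10°C 19.140
ΔCt(25°C) = 32.670 − 18.180 = 14.490
ΔCt(10°C) = 36.070 − 19.140 = 16.930
ΔΔCt = 16.930 − 14.490 = 2.440
Fold change = 2^(−2.440) = 0.1843

0.184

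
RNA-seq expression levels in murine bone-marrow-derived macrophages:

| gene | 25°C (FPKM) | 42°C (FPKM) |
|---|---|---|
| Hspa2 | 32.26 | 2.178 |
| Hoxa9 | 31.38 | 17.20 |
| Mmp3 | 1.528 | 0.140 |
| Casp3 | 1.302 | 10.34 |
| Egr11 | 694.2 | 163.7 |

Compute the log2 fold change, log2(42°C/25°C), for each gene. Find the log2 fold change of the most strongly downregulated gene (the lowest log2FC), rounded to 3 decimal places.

-3.889

log2(2.178/32.26) = -3.889  (Hspa2)
log2(17.20/31.38) = -0.867  (Hoxa9)
log2(0.140/1.528) = -3.448  (Mmp3)
log2(10.34/1.302) = 2.989  (Casp3)
log2(163.7/694.2) = -2.084  (Egr11)
Hspa2 is most strongly downregulated.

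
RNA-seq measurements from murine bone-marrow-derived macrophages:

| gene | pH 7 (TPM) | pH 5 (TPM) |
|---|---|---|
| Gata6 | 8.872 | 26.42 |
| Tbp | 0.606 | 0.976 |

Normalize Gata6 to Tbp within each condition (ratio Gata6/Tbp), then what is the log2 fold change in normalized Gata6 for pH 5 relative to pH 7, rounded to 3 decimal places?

0.887

Gata6/Tbp (pH 7) = 8.872 / 0.606 = 14.64
Gata6/Tbp (pH 5) = 26.42 / 0.976 = 27.07
Fold change = 27.07 / 14.64 = 1.8490
log2(1.8490) = 0.8867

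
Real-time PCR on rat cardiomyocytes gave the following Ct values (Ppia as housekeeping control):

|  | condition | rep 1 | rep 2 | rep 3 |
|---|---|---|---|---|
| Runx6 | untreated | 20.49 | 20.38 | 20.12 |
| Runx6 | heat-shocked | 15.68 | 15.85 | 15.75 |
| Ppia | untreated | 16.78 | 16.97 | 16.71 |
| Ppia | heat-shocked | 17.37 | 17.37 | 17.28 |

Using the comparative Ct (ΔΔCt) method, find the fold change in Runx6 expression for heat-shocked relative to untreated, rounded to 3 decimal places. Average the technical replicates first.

Mean Ct: Runx6 untreated 20.330; Runx6 heat-shocked 15.760; Ppia untreated 16.820; Ppia heat-shocked 17.340
ΔCt(untreated) = 20.330 − 16.820 = 3.510
ΔCt(heat-shocked) = 15.760 − 17.340 = -1.580
ΔΔCt = -1.580 − 3.510 = -5.090
Fold change = 2^(−(-5.090)) = 2^5.090 = 34.0598

34.060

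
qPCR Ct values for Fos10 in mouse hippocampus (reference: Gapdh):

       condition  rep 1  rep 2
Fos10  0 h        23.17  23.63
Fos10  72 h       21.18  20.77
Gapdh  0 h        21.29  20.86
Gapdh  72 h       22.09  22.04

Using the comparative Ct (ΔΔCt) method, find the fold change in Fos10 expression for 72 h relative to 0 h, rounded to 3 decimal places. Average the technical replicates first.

Mean Ct: Fos10 0 h 23.400; Fos10 72 h 20.975; Gapdh 0 h 21.075; Gapdh 72 h 22.065
ΔCt(0 h) = 23.400 − 21.075 = 2.325
ΔCt(72 h) = 20.975 − 22.065 = -1.090
ΔΔCt = -1.090 − 2.325 = -3.415
Fold change = 2^(−(-3.415)) = 2^3.415 = 10.6664

10.666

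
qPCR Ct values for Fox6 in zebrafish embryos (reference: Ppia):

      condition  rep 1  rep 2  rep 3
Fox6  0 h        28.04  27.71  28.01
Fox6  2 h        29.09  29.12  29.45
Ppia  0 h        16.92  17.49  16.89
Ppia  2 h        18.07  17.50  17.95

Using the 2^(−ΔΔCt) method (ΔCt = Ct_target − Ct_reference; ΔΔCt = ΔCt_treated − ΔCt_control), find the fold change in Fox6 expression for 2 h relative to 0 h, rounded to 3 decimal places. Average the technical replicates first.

0.678

Mean Ct: Fox6 0 h 27.920; Fox6 2 h 29.220; Ppia 0 h 17.100; Ppia 2 h 17.840
ΔCt(0 h) = 27.920 − 17.100 = 10.820
ΔCt(2 h) = 29.220 − 17.840 = 11.380
ΔΔCt = 11.380 − 10.820 = 0.560
Fold change = 2^(−0.560) = 0.6783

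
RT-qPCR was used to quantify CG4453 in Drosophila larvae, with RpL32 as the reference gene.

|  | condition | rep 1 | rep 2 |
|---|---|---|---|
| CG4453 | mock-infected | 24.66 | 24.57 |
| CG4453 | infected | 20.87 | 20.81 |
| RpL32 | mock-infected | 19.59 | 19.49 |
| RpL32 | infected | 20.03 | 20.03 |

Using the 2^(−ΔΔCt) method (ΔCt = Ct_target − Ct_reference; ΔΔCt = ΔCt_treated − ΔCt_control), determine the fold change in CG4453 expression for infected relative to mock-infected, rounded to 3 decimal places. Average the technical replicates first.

19.226

Mean Ct: CG4453 mock-infected 24.615; CG4453 infected 20.840; RpL32 mock-infected 19.540; RpL32 infected 20.030
ΔCt(mock-infected) = 24.615 − 19.540 = 5.075
ΔCt(infected) = 20.840 − 20.030 = 0.810
ΔΔCt = 0.810 − 5.075 = -4.265
Fold change = 2^(−(-4.265)) = 2^4.265 = 19.2262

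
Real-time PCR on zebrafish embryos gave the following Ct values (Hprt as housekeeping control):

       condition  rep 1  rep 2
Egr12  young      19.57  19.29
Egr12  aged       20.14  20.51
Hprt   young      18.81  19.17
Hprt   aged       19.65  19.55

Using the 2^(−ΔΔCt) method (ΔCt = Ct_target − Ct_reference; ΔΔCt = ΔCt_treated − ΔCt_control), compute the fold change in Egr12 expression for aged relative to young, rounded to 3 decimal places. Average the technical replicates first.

Mean Ct: Egr12 young 19.430; Egr12 aged 20.325; Hprt young 18.990; Hprt aged 19.600
ΔCt(young) = 19.430 − 18.990 = 0.440
ΔCt(aged) = 20.325 − 19.600 = 0.725
ΔΔCt = 0.725 − 0.440 = 0.285
Fold change = 2^(−0.285) = 0.8207

0.821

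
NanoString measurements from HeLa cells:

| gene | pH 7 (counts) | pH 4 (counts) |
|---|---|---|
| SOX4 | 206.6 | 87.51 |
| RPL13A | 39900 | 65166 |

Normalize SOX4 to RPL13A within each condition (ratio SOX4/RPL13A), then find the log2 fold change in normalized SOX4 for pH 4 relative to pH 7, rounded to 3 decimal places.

-1.947

SOX4/RPL13A (pH 7) = 206.6 / 39900 = 0.0051779
SOX4/RPL13A (pH 4) = 87.51 / 65166 = 0.0013429
Fold change = 0.0013429 / 0.0051779 = 0.2593
log2(0.2593) = -1.9471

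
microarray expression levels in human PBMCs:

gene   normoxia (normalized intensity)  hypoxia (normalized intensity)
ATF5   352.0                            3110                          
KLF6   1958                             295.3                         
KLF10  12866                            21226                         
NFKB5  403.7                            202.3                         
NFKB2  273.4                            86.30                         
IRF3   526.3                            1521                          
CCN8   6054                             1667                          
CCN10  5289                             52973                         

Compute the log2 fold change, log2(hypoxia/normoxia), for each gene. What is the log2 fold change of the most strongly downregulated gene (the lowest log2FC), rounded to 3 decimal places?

log2(3110/352.0) = 3.143  (ATF5)
log2(295.3/1958) = -2.729  (KLF6)
log2(21226/12866) = 0.722  (KLF10)
log2(202.3/403.7) = -0.997  (NFKB5)
log2(86.30/273.4) = -1.664  (NFKB2)
log2(1521/526.3) = 1.531  (IRF3)
log2(1667/6054) = -1.861  (CCN8)
log2(52973/5289) = 3.324  (CCN10)
KLF6 is most strongly downregulated.

-2.729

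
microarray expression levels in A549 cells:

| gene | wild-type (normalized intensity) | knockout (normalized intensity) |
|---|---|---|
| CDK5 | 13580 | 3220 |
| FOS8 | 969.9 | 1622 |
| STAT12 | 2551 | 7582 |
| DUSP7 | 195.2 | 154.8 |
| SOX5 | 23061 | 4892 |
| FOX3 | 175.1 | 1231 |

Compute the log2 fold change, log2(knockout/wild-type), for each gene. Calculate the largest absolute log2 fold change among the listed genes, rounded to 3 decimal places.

log2(3220/13580) = -2.076  (CDK5)
log2(1622/969.9) = 0.742  (FOS8)
log2(7582/2551) = 1.572  (STAT12)
log2(154.8/195.2) = -0.335  (DUSP7)
log2(4892/23061) = -2.237  (SOX5)
log2(1231/175.1) = 2.814  (FOX3)
The largest magnitude belongs to FOX3.

2.814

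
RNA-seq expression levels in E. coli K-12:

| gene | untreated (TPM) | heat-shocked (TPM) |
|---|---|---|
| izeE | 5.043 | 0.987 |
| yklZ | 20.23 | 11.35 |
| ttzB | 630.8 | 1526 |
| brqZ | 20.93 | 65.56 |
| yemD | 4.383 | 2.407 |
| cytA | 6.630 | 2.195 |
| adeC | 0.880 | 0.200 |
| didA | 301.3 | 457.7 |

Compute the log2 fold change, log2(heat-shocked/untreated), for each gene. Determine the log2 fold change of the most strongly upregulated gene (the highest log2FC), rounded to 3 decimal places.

1.647

log2(0.987/5.043) = -2.353  (izeE)
log2(11.35/20.23) = -0.834  (yklZ)
log2(1526/630.8) = 1.275  (ttzB)
log2(65.56/20.93) = 1.647  (brqZ)
log2(2.407/4.383) = -0.865  (yemD)
log2(2.195/6.630) = -1.595  (cytA)
log2(0.200/0.880) = -2.138  (adeC)
log2(457.7/301.3) = 0.603  (didA)
brqZ is most strongly upregulated.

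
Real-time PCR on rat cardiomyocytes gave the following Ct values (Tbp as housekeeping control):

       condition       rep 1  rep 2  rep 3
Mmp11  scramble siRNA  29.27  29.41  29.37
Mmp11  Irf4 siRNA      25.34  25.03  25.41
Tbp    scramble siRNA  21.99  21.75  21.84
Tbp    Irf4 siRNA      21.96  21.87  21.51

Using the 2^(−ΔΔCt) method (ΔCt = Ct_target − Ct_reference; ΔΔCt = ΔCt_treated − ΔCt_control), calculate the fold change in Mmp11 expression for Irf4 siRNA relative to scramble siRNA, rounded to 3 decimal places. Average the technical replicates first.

Mean Ct: Mmp11 scramble siRNA 29.350; Mmp11 Irf4 siRNA 25.260; Tbp scramble siRNA 21.860; Tbp Irf4 siRNA 21.780
ΔCt(scramble siRNA) = 29.350 − 21.860 = 7.490
ΔCt(Irf4 siRNA) = 25.260 − 21.780 = 3.480
ΔΔCt = 3.480 − 7.490 = -4.010
Fold change = 2^(−(-4.010)) = 2^4.010 = 16.1113

16.111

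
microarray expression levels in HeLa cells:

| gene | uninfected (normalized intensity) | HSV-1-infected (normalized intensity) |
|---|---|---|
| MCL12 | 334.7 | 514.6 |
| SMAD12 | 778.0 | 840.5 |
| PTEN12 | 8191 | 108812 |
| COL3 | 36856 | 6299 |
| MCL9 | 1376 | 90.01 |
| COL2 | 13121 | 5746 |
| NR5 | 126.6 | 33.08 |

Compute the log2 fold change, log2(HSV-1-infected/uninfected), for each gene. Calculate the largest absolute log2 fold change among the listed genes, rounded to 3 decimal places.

3.934

log2(514.6/334.7) = 0.621  (MCL12)
log2(840.5/778.0) = 0.111  (SMAD12)
log2(108812/8191) = 3.732  (PTEN12)
log2(6299/36856) = -2.549  (COL3)
log2(90.01/1376) = -3.934  (MCL9)
log2(5746/13121) = -1.191  (COL2)
log2(33.08/126.6) = -1.936  (NR5)
The largest magnitude belongs to MCL9.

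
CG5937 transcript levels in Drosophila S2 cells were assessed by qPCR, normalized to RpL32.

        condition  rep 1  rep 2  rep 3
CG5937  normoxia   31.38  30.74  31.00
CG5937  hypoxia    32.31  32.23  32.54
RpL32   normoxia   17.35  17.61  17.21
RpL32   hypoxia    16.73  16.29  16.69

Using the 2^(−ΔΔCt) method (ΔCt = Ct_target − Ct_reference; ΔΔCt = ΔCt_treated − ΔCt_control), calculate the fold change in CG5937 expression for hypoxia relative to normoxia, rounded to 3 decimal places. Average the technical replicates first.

0.227

Mean Ct: CG5937 normoxia 31.040; CG5937 hypoxia 32.360; RpL32 normoxia 17.390; RpL32 hypoxia 16.570
ΔCt(normoxia) = 31.040 − 17.390 = 13.650
ΔCt(hypoxia) = 32.360 − 16.570 = 15.790
ΔΔCt = 15.790 − 13.650 = 2.140
Fold change = 2^(−2.140) = 0.2269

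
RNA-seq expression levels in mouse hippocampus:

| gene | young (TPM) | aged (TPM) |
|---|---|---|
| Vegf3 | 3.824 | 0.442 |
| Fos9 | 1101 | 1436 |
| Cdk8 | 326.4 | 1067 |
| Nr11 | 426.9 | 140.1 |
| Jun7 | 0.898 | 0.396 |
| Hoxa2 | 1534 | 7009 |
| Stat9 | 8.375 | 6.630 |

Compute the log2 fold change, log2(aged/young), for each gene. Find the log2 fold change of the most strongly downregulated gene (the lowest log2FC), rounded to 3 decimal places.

-3.113

log2(0.442/3.824) = -3.113  (Vegf3)
log2(1436/1101) = 0.383  (Fos9)
log2(1067/326.4) = 1.709  (Cdk8)
log2(140.1/426.9) = -1.607  (Nr11)
log2(0.396/0.898) = -1.181  (Jun7)
log2(7009/1534) = 2.192  (Hoxa2)
log2(6.630/8.375) = -0.337  (Stat9)
Vegf3 is most strongly downregulated.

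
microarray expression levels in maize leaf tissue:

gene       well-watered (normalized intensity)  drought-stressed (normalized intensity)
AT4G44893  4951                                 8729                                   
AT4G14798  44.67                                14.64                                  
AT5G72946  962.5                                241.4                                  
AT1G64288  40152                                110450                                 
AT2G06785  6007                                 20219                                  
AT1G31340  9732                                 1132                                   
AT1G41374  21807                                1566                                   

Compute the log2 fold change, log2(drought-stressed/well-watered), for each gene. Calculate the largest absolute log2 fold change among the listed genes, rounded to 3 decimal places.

3.800

log2(8729/4951) = 0.818  (AT4G44893)
log2(14.64/44.67) = -1.609  (AT4G14798)
log2(241.4/962.5) = -1.995  (AT5G72946)
log2(110450/40152) = 1.460  (AT1G64288)
log2(20219/6007) = 1.751  (AT2G06785)
log2(1132/9732) = -3.104  (AT1G31340)
log2(1566/21807) = -3.800  (AT1G41374)
The largest magnitude belongs to AT1G41374.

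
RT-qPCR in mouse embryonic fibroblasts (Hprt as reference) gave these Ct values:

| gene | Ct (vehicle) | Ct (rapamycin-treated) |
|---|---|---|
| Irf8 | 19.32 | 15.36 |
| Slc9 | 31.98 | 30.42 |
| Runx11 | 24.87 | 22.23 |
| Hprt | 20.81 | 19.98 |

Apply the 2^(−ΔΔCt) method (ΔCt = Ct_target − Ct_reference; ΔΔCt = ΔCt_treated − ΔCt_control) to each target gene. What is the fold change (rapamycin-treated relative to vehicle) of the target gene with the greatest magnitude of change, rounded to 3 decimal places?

8.754

Irf8: ΔΔCt = (15.36−19.98) − (19.32−20.81) = -4.62 − (-1.49) = -3.13; fold change = 2^3.13 = 8.754
Slc9: ΔΔCt = (30.42−19.98) − (31.98−20.81) = 10.44 − 11.17 = -0.73; fold change = 2^0.73 = 1.659
Runx11: ΔΔCt = (22.23−19.98) − (24.87−20.81) = 2.25 − 4.06 = -1.81; fold change = 2^1.81 = 3.506
Irf8 has the largest |ΔΔCt| = 3.13.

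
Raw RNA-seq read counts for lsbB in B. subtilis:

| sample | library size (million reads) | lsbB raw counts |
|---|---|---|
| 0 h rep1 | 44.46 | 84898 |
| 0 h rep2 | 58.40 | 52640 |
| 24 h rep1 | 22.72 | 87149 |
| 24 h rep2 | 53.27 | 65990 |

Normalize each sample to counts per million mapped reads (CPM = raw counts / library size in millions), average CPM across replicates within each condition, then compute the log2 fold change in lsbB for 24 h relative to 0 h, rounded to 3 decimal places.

0.852

CPM(0 h rep1) = 84898 / 44.46 = 1909.5367
CPM(0 h rep2) = 52640 / 58.40 = 901.3699
CPM(24 h rep1) = 87149 / 22.72 = 3835.7835
CPM(24 h rep2) = 65990 / 53.27 = 1238.7836
mean CPM(0 h) = 1405.4533; mean CPM(24 h) = 2537.2835
Fold change = 2537.2835 / 1405.4533 = 1.80531
log2(1.80531) = 0.8522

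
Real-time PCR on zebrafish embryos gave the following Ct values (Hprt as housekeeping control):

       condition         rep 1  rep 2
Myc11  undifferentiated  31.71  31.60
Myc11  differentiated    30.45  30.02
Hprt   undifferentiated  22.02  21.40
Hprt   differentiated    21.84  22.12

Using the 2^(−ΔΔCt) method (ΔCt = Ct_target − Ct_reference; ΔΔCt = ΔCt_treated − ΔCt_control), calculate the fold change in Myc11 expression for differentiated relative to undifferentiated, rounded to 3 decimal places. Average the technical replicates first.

Mean Ct: Myc11 undifferentiated 31.655; Myc11 differentiated 30.235; Hprt undifferentiated 21.710; Hprt differentiated 21.980
ΔCt(undifferentiated) = 31.655 − 21.710 = 9.945
ΔCt(differentiated) = 30.235 − 21.980 = 8.255
ΔΔCt = 8.255 − 9.945 = -1.690
Fold change = 2^(−(-1.690)) = 2^1.690 = 3.2266

3.227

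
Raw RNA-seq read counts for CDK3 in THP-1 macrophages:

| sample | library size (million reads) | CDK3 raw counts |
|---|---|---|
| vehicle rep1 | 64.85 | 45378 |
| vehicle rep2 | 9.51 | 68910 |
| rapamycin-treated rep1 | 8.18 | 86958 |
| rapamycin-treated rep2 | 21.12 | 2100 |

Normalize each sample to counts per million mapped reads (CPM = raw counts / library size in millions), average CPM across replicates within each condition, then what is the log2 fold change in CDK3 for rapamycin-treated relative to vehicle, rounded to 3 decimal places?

0.433

CPM(vehicle rep1) = 45378 / 64.85 = 699.7379
CPM(vehicle rep2) = 68910 / 9.51 = 7246.0568
CPM(rapamycin-treated rep1) = 86958 / 8.18 = 10630.5623
CPM(rapamycin-treated rep2) = 2100 / 21.12 = 99.4318
mean CPM(vehicle) = 3972.8973; mean CPM(rapamycin-treated) = 5364.9971
Fold change = 5364.9971 / 3972.8973 = 1.35040
log2(1.35040) = 0.4334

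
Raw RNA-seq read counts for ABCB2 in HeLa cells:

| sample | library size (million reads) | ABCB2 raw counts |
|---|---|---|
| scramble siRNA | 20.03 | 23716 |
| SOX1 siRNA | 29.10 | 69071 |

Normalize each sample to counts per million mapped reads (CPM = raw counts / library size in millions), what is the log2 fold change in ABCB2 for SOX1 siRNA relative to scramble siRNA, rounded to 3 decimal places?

CPM(scramble siRNA) = 23716 / 20.03 = 1184.0240
CPM(SOX1 siRNA) = 69071 / 29.10 = 2373.5739
Fold change = 2373.5739 / 1184.0240 = 2.00467
log2(2.00467) = 1.0034

1.003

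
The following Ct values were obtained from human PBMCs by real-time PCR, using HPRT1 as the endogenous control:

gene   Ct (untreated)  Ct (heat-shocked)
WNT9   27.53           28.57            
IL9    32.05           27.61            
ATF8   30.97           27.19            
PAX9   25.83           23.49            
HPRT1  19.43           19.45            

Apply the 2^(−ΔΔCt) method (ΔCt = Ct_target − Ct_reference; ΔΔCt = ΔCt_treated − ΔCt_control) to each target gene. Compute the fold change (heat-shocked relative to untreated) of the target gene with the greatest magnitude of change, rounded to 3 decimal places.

WNT9: ΔΔCt = (28.57−19.45) − (27.53−19.43) = 9.12 − 8.10 = 1.02; fold change = 2^-1.02 = 0.493
IL9: ΔΔCt = (27.61−19.45) − (32.05−19.43) = 8.16 − 12.62 = -4.46; fold change = 2^4.46 = 22.009
ATF8: ΔΔCt = (27.19−19.45) − (30.97−19.43) = 7.74 − 11.54 = -3.80; fold change = 2^3.80 = 13.929
PAX9: ΔΔCt = (23.49−19.45) − (25.83−19.43) = 4.04 − 6.40 = -2.36; fold change = 2^2.36 = 5.134
IL9 has the largest |ΔΔCt| = 4.46.

22.009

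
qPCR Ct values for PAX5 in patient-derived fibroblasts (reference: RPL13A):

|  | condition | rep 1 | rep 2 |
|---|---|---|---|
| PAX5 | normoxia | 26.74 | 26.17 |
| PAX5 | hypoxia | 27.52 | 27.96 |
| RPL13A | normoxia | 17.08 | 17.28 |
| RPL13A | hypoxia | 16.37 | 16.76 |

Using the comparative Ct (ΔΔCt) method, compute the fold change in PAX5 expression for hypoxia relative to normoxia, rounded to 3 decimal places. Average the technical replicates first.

Mean Ct: PAX5 normoxia 26.455; PAX5 hypoxia 27.740; RPL13A normoxia 17.180; RPL13A hypoxia 16.565
ΔCt(normoxia) = 26.455 − 17.180 = 9.275
ΔCt(hypoxia) = 27.740 − 16.565 = 11.175
ΔΔCt = 11.175 − 9.275 = 1.900
Fold change = 2^(−1.900) = 0.2679

0.268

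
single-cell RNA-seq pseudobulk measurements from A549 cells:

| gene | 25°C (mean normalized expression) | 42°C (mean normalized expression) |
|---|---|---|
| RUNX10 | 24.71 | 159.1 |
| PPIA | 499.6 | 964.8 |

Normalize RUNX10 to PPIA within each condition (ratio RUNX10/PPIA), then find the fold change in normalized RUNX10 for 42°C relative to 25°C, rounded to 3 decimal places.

RUNX10/PPIA (25°C) = 24.71 / 499.6 = 0.04946
RUNX10/PPIA (42°C) = 159.1 / 964.8 = 0.1649
Fold change = 0.1649 / 0.04946 = 3.3341

3.334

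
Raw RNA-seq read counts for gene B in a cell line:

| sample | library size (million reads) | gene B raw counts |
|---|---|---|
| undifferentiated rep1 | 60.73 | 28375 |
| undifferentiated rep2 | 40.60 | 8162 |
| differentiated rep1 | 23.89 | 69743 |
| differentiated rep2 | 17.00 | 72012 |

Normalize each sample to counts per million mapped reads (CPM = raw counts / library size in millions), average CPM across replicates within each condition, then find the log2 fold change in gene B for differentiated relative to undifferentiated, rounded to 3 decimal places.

3.421

CPM(undifferentiated rep1) = 28375 / 60.73 = 467.2320
CPM(undifferentiated rep2) = 8162 / 40.60 = 201.0345
CPM(differentiated rep1) = 69743 / 23.89 = 2919.3386
CPM(differentiated rep2) = 72012 / 17.00 = 4236.0000
mean CPM(undifferentiated) = 334.1332; mean CPM(differentiated) = 3577.6693
Fold change = 3577.6693 / 334.1332 = 10.70731
log2(10.70731) = 3.4205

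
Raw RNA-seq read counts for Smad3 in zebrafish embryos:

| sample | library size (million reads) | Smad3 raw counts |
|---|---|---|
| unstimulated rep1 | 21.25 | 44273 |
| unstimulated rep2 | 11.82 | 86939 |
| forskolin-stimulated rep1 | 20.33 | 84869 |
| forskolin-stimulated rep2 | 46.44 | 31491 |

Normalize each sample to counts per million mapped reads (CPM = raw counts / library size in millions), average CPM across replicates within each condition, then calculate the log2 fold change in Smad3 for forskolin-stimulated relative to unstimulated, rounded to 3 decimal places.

-0.960

CPM(unstimulated rep1) = 44273 / 21.25 = 2083.4353
CPM(unstimulated rep2) = 86939 / 11.82 = 7355.2453
CPM(forskolin-stimulated rep1) = 84869 / 20.33 = 4174.5696
CPM(forskolin-stimulated rep2) = 31491 / 46.44 = 678.1008
mean CPM(unstimulated) = 4719.3403; mean CPM(forskolin-stimulated) = 2426.3352
Fold change = 2426.3352 / 4719.3403 = 0.51413
log2(0.51413) = -0.9598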